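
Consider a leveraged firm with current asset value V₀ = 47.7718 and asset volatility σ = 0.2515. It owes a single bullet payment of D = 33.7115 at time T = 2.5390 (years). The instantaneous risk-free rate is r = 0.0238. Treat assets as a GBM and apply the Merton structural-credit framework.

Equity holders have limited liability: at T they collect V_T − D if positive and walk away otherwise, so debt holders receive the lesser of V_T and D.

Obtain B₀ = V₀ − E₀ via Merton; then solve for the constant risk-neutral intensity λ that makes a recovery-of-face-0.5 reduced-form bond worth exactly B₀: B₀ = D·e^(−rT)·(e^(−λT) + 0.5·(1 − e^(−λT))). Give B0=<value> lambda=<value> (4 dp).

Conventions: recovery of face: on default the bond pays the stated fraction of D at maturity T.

With assets at 47.7718 and a single debt payment of 33.7115 at 2.5390 years:
d₁ = [ln(V₀/D) + (r + σ²/2)T] / (σ√T)
   = [ln(47.7718/33.7115) + (0.0238 + 0.5·0.2515²)·2.5390] / (0.2515·√2.5390)
   = [0.348596 + 0.140727] / 0.400746 = 1.221031
d₂ = d₁ − σ√T = 1.221031 − 0.400746 = 0.820285
N(d₁) = 0.888963,  N(d₂) = 0.793973,  e^(−rT) = 0.941361
E₀ = V₀·N(d₁) − D·e^(−rT)·N(d₂)
   = 47.7718·0.888963 − 33.7115·0.941361·0.793973 = 17.270854
B₀ = V₀ − E₀ = 47.7718 − 17.270854 = 30.500946
e^(−λT) = (B₀·e^(rT)/D − 0.5)/(1 − 0.5) = (30.5009·1.062291/33.7115 − 0.5)/0.5 = 0.92224264
λ = −ln(0.92224264)/2.5390 = 0.031881

B0=30.5009 lambda=0.0319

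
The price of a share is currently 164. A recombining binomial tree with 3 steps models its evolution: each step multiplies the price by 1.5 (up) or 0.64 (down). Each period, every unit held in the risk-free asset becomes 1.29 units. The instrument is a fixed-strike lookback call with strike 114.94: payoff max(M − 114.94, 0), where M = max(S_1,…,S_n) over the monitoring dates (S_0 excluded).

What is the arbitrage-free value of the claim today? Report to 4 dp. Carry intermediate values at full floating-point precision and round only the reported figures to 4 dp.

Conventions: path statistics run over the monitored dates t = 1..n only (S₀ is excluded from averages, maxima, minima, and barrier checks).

Under the martingale measure an up-move has probability p* = 0.7558; value the claim as the probability-weighted average of per-path payoffs, discounted 3 periods at R = 1.29.
Enumerate all 2^3 = 8 price paths (U = up ×1.5, D = down ×0.64); each path with k up-moves has probability p*^k·(1−p*)^(3−k).
DDD: M=104.9600, payoff=0.0000, prob=0.014560
UDD: M=246.0000, payoff=131.0600, prob=0.045067
DUD: M=157.4400, payoff=42.5000, prob=0.045067
UUD: M=369.0000, payoff=254.0600, prob=0.139492
DDU: M=104.9600, payoff=0.0000, prob=0.045067
UDU: M=246.0000, payoff=131.0600, prob=0.139492
DUU: M=236.1600, payoff=121.2200, prob=0.139492
UUU: M=553.5000, payoff=438.5600, prob=0.431762
Price = Σ prob·payoff / R^3 = 267.806064 / 2.146689 = 124.7531

price = 124.7531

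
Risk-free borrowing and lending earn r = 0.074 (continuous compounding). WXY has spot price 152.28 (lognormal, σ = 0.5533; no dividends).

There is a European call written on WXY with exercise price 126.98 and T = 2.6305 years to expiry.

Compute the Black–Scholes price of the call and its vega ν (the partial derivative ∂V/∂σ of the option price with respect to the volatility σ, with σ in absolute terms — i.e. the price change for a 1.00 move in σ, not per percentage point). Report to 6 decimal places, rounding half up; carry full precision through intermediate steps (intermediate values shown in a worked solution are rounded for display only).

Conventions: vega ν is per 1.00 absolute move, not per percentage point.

σ√T = 0.5533·√2.6305 = 0.897387
d₁ = (ln(S/K) + (r+σ²/2)T) / (σ√T) = (ln(152.28/126.98) + (0.074+0.5533²/2)·2.6305) / 0.897387 = (0.181691 + 0.597309) / 0.897387 = 0.868076
d₂ = d₁ − σ√T = 0.868076 − 0.897387 = -0.029311
e^{−rT} = 0.823117
N(d₁) = 0.807324,  N(d₂) = 0.488308
Call price V = S·N(d₁) − K·e^{−rT}·N(d₂) = 122.939240 − 51.037676 = 71.901565
φ(d₁) = (1/√(2π))·e^{−d₁²/2} = 0.273702
ν = S·φ(d₁)·√T = 67.598883

price = 71.901565
ν = 67.598883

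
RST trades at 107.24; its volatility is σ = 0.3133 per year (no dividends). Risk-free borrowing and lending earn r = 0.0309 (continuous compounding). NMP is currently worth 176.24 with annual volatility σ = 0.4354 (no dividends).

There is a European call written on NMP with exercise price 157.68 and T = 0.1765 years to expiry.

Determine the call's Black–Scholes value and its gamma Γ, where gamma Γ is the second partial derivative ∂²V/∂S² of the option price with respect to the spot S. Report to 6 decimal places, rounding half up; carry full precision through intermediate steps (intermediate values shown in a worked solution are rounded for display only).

price = 24.224952
Γ = 0.009483

σ√T = 0.4354·√0.1765 = 0.182920
d₁ = (ln(S/K) + (r+σ²/2)T) / (σ√T) = (ln(176.24/157.68) + (0.0309+0.4354²/2)·0.1765) / 0.182920 = (0.111279 + 0.022184) / 0.182920 = 0.729624
d₂ = d₁ − σ√T = 0.729624 − 0.182920 = 0.546704
e^{−rT} = 0.994561
N(d₁) = 0.767190,  N(d₂) = 0.707709
Call price V = S·N(d₁) − K·e^{−rT}·N(d₂) = 135.209569 − 110.984617 = 24.224952
φ(d₁) = (1/√(2π))·e^{−d₁²/2} = 0.305711
Γ = φ(d₁) / (S·σ·√T) = 0.009483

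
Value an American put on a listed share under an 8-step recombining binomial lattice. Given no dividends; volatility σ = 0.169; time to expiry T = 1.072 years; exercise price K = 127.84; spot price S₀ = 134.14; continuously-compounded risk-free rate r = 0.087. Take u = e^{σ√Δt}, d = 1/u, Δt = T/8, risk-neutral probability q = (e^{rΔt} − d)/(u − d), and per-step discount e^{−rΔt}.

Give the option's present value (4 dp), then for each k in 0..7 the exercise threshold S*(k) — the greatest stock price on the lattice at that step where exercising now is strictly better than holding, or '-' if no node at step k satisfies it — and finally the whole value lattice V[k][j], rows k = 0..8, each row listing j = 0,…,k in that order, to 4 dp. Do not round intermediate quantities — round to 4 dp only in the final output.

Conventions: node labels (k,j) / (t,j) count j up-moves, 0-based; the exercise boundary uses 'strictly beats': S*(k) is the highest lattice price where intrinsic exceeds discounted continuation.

price = 3.2595
boundary = - - - 111.4183 104.7344 111.4183 118.5288 111.4183
tree:
3.2595
5.7607 1.5087
9.8882 2.8792 0.5438
16.4217 5.3427 1.1481 0.1158
23.1056 9.5742 2.3772 0.2785 0.0000
29.3886 16.4217 4.7943 0.6697 0.0000 0.0000
35.2946 23.1056 9.3112 1.6104 0.0000 0.0000 0.0000
40.8464 29.3886 16.4217 3.8723 0.0000 0.0000 0.0000 0.0000
46.0651 35.2946 23.1056 9.3112 0.0000 0.0000 0.0000 0.0000 0.0000

Δt=0.13400, u=1.06382, d=0.94001, q=0.57925, disc=e^(-rΔt)=0.98841
k=8 terminal: V=max(K-S,0) → 46.0651 35.2946 23.1056 9.3112 0.0000 0.0000 0.0000 0.0000 0.0000
k=7: j=0 S=86.9936 intr=40.8464 cont=39.3647 V=40.8464[EX]; j=1 S=98.4514 intr=29.3886 cont=27.9069 V=29.3886[EX]; j=2 S=111.4183 intr=16.4217 cont=14.9400 V=16.4217[EX]; j=3 S=126.0930 intr=1.7470 cont=3.8723 V=3.8723[hold]; j=4 S=142.7005 intr=0.0000 cont=0.0000 V=0.0000[hold]; j=5 S=161.4954 intr=0.0000 cont=0.0000 V=0.0000[hold]; j=6 S=182.7657 intr=0.0000 cont=0.0000 V=0.0000[hold]; j=7 S=206.8374 intr=0.0000 cont=0.0000 V=0.0000[hold]  S*(7)=111.4183
k=6: j=0 S=92.5454 intr=35.2946 cont=33.8129 V=35.2946[EX]; j=1 S=104.7344 intr=23.1056 cont=21.6239 V=23.1056[EX]; j=2 S=118.5288 intr=9.3112 cont=9.0463 V=9.3112[EX]; j=3 S=134.1400 intr=0.0000 cont=1.6104 V=1.6104[hold]; j=4 S=151.8074 intr=0.0000 cont=0.0000 V=0.0000[hold]; j=5 S=171.8017 intr=0.0000 cont=0.0000 V=0.0000[hold]; j=6 S=194.4294 intr=0.0000 cont=0.0000 V=0.0000[hold]  S*(6)=118.5288
k=5: j=0 S=98.4514 intr=29.3886 cont=27.9069 V=29.3886[EX]; j=1 S=111.4183 intr=16.4217 cont=14.9400 V=16.4217[EX]; j=2 S=126.0930 intr=1.7470 cont=4.7943 V=4.7943[hold]; j=3 S=142.7005 intr=0.0000 cont=0.6697 V=0.6697[hold]; j=4 S=161.4954 intr=0.0000 cont=0.0000 V=0.0000[hold]; j=5 S=182.7657 intr=0.0000 cont=0.0000 V=0.0000[hold]  S*(5)=111.4183
k=4: j=0 S=104.7344 intr=23.1056 cont=21.6239 V=23.1056[EX]; j=1 S=118.5288 intr=9.3112 cont=9.5742 V=9.5742[hold]; j=2 S=134.1400 intr=0.0000 cont=2.3772 V=2.3772[hold]; j=3 S=151.8074 intr=0.0000 cont=0.2785 V=0.2785[hold]; j=4 S=171.8017 intr=0.0000 cont=0.0000 V=0.0000[hold]  S*(4)=104.7344
k=3: j=0 S=111.4183 intr=16.4217 cont=15.0906 V=16.4217[EX]; j=1 S=126.0930 intr=1.7470 cont=5.3427 V=5.3427[hold]; j=2 S=142.7005 intr=0.0000 cont=1.1481 V=1.1481[hold]; j=3 S=161.4954 intr=0.0000 cont=0.1158 V=0.1158[hold]  S*(3)=111.4183
k=2: j=0 S=118.5288 intr=9.3112 cont=9.8882 V=9.8882[hold]; j=1 S=134.1400 intr=0.0000 cont=2.8792 V=2.8792[hold]; j=2 S=151.8074 intr=0.0000 cont=0.5438 V=0.5438[hold]  S*(2)=-
k=1: j=0 S=126.0930 intr=1.7470 cont=5.7607 V=5.7607[hold]; j=1 S=142.7005 intr=0.0000 cont=1.5087 V=1.5087[hold]  S*(1)=-
k=0: j=0 S=134.1400 intr=0.0000 cont=3.2595 V=3.2595[hold]  S*(0)=-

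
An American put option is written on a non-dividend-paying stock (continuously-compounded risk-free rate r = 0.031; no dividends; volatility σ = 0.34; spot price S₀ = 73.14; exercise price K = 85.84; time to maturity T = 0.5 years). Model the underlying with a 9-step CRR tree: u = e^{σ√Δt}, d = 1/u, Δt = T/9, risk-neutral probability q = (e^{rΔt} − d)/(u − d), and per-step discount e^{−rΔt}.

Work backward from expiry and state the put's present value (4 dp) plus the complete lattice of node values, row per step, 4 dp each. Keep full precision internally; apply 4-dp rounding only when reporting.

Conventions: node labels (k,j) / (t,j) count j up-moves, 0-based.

Δt=0.05556  u=1.08344  d=0.92299  q=0.49072  discount=0.99828
step 9 (expiry): payoffs max(K−S,0) = 50.2834 44.1023 36.8468 28.3300 18.3326 6.5974 0.0000 0.0000 0.0000 0.0000
k=8: (k=8,j=0): S=38.5234, K−S=47.3166, hold=47.1689 ⇒ V=47.3166 exercise | (k=8,j=1): S=45.2202, K−S=40.6198, hold=40.4721 ⇒ V=40.6198 exercise | (k=8,j=2): S=53.0811, K−S=32.7589, hold=32.6112 ⇒ V=32.7589 exercise | (k=8,j=3): S=62.3085, K−S=23.5315, hold=23.3838 ⇒ V=23.5315 exercise | (k=8,j=4): S=73.1400, K−S=12.7000, hold=12.5523 ⇒ V=12.7000 exercise | (k=8,j=5): S=85.8544, K−S=0.0000, hold=3.3541 ⇒ V=3.3541 continue | (k=8,j=6): S=100.7790, K−S=0.0000, hold=0.0000 ⇒ V=0.0000 continue | (k=8,j=7): S=118.2981, K−S=0.0000, hold=0.0000 ⇒ V=0.0000 continue | (k=8,j=8): S=138.8627, K−S=0.0000, hold=0.0000 ⇒ V=0.0000 continue
k=7: (k=7,j=0): S=41.7377, K−S=44.1023, hold=43.9546 ⇒ V=44.1023 exercise | (k=7,j=1): S=48.9932, K−S=36.8468, hold=36.6991 ⇒ V=36.8468 exercise | (k=7,j=2): S=57.5100, K−S=28.3300, hold=28.1823 ⇒ V=28.3300 exercise | (k=7,j=3): S=67.5074, K−S=18.3326, hold=18.1849 ⇒ V=18.3326 exercise | (k=7,j=4): S=79.2426, K−S=6.5974, hold=8.0998 ⇒ V=8.0998 continue | (k=7,j=5): S=93.0179, K−S=0.0000, hold=1.7053 ⇒ V=1.7053 continue | (k=7,j=6): S=109.1878, K−S=0.0000, hold=0.0000 ⇒ V=0.0000 continue | (k=7,j=7): S=128.1686, K−S=0.0000, hold=0.0000 ⇒ V=0.0000 continue
k=6: (k=6,j=0): S=45.2202, K−S=40.6198, hold=40.4721 ⇒ V=40.6198 exercise | (k=6,j=1): S=53.0811, K−S=32.7589, hold=32.6112 ⇒ V=32.7589 exercise | (k=6,j=2): S=62.3085, K−S=23.5315, hold=23.3838 ⇒ V=23.5315 exercise | (k=6,j=3): S=73.1400, K−S=12.7000, hold=13.2883 ⇒ V=13.2883 continue | (k=6,j=4): S=85.8544, K−S=0.0000, hold=4.9534 ⇒ V=4.9534 continue | (k=6,j=5): S=100.7790, K−S=0.0000, hold=0.8670 ⇒ V=0.8670 continue | (k=6,j=6): S=118.2981, K−S=0.0000, hold=0.0000 ⇒ V=0.0000 continue
k=5: (k=5,j=0): S=48.9932, K−S=36.8468, hold=36.6991 ⇒ V=36.8468 exercise | (k=5,j=1): S=57.5100, K−S=28.3300, hold=28.1823 ⇒ V=28.3300 exercise | (k=5,j=2): S=67.5074, K−S=18.3326, hold=18.4731 ⇒ V=18.4731 continue | (k=5,j=3): S=79.2426, K−S=6.5974, hold=9.1824 ⇒ V=9.1824 continue | (k=5,j=4): S=93.0179, K−S=0.0000, hold=2.9430 ⇒ V=2.9430 continue | (k=5,j=5): S=109.1878, K−S=0.0000, hold=0.4408 ⇒ V=0.4408 continue
k=4: (k=4,j=0): S=53.0811, K−S=32.7589, hold=32.6112 ⇒ V=32.7589 exercise | (k=4,j=1): S=62.3085, K−S=23.5315, hold=23.4526 ⇒ V=23.5315 exercise | (k=4,j=2): S=73.1400, K−S=12.7000, hold=13.8900 ⇒ V=13.8900 continue | (k=4,j=3): S=85.8544, K−S=0.0000, hold=6.1101 ⇒ V=6.1101 continue | (k=4,j=4): S=100.7790, K−S=0.0000, hold=1.7122 ⇒ V=1.7122 continue
k=3: (k=3,j=0): S=57.5100, K−S=28.3300, hold=28.1823 ⇒ V=28.3300 exercise | (k=3,j=1): S=67.5074, K−S=18.3326, hold=18.7679 ⇒ V=18.7679 continue | (k=3,j=2): S=79.2426, K−S=6.5974, hold=10.0549 ⇒ V=10.0549 continue | (k=3,j=3): S=93.0179, K−S=0.0000, hold=3.9451 ⇒ V=3.9451 continue
k=2: (k=2,j=0): S=62.3085, K−S=23.5315, hold=23.5970 ⇒ V=23.5970 continue | (k=2,j=1): S=73.1400, K−S=12.7000, hold=14.4673 ⇒ V=14.4673 continue | (k=2,j=2): S=85.8544, K−S=0.0000, hold=7.0446 ⇒ V=7.0446 continue
k=1: (k=1,j=0): S=67.5074, K−S=18.3326, hold=19.0840 ⇒ V=19.0840 continue | (k=1,j=1): S=79.2426, K−S=6.5974, hold=10.8062 ⇒ V=10.8062 continue
k=0: (k=0,j=0): S=73.1400, K−S=12.7000, hold=14.9961 ⇒ V=14.9961 continue

price = 14.9961
tree:
14.9961
19.0840 10.8062
23.5970 14.4673 7.0446
28.3300 18.7679 10.0549 3.9451
32.7589 23.5315 13.8900 6.1101 1.7122
36.8468 28.3300 18.4731 9.1824 2.9430 0.4408
40.6198 32.7589 23.5315 13.2883 4.9534 0.8670 0.0000
44.1023 36.8468 28.3300 18.3326 8.0998 1.7053 0.0000 0.0000
47.3166 40.6198 32.7589 23.5315 12.7000 3.3541 0.0000 0.0000 0.0000
50.2834 44.1023 36.8468 28.3300 18.3326 6.5974 0.0000 0.0000 0.0000 0.0000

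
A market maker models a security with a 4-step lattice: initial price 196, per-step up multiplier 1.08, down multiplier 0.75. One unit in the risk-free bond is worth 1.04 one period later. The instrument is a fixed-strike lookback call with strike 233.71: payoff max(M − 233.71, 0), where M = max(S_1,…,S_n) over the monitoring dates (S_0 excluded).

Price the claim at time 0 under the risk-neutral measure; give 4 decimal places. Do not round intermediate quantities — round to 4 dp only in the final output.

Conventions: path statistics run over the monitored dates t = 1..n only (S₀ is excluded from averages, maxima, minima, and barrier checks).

Set p* = 0.8788 (from d < R < u); the path-dependent value is the discounted p*-expectation over all price paths.
Enumerate all 2^4 = 16 price paths (U = up ×1.08, D = down ×0.75); each path with k up-moves has probability p*^k·(1−p*)^(4−k).
DDDD: M=147.0000, payoff=0.0000, prob=0.000216
UDDD: M=211.6800, payoff=0.0000, prob=0.001565
DUDD: M=158.7600, payoff=0.0000, prob=0.001565
UUDD: M=228.6144, payoff=0.0000, prob=0.011346
DDUD: M=147.0000, payoff=0.0000, prob=0.001565
UDUD: M=211.6800, payoff=0.0000, prob=0.011346
DUUD: M=171.4608, payoff=0.0000, prob=0.011346
UUUD: M=246.9036, payoff=13.1936, prob=0.082262
DDDU: M=147.0000, payoff=0.0000, prob=0.001565
UDDU: M=211.6800, payoff=0.0000, prob=0.011346
DUDU: M=158.7600, payoff=0.0000, prob=0.011346
UUDU: M=228.6144, payoff=0.0000, prob=0.082262
DDUU: M=147.0000, payoff=0.0000, prob=0.011346
UDUU: M=211.6800, payoff=0.0000, prob=0.082262
DUUU: M=185.1777, payoff=0.0000, prob=0.082262
UUUU: M=266.6558, payoff=32.9458, prob=0.596398
Price = Σ prob·payoff / R^4 = 20.734159 / 1.169859 = 17.7236

price = 17.7236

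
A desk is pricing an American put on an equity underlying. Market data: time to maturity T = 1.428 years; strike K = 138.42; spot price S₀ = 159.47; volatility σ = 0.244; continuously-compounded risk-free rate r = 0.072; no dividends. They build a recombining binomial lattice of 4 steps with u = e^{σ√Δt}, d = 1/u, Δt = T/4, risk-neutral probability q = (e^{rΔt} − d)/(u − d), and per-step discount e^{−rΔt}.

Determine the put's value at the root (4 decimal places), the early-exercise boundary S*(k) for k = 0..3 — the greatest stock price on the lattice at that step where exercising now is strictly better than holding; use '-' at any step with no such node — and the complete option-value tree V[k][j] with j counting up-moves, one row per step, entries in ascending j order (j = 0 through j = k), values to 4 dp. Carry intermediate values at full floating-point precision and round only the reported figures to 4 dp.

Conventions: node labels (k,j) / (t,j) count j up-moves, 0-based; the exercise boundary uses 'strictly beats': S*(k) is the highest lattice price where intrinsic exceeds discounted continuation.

Δt=0.35700  u=1.15695  d=0.86434  q=0.55260  discount=0.97462
step 4 (expiry): payoffs max(K−S,0) = 49.4143 19.2825 0.0000 0.0000 0.0000
step 3: (k=3,j=0): S=102.9754, K−S=35.4446, hold=31.9320 ⇒ V=35.4446 exercise | (k=3,j=1): S=137.8363, K−S=0.5837, hold=8.4081 ⇒ V=8.4081 continue | (k=3,j=2): S=184.4991, K−S=0.0000, hold=0.0000 ⇒ V=0.0000 continue | (k=3,j=3): S=246.9589, K−S=0.0000, hold=0.0000 ⇒ V=0.0000 continue  boundary S*=102.9754
step 2: (k=2,j=0): S=119.1375, K−S=19.2825, hold=19.9839 ⇒ V=19.9839 continue | (k=2,j=1): S=159.4700, K−S=0.0000, hold=3.6663 ⇒ V=3.6663 continue | (k=2,j=2): S=213.4565, K−S=0.0000, hold=0.0000 ⇒ V=0.0000 continue  boundary S*=-
step 1: (k=1,j=0): S=137.8363, K−S=0.5837, hold=10.6885 ⇒ V=10.6885 continue | (k=1,j=1): S=184.4991, K−S=0.0000, hold=1.5987 ⇒ V=1.5987 continue  boundary S*=-
step 0: (k=0,j=0): S=159.4700, K−S=0.0000, hold=5.5217 ⇒ V=5.5217 continue  boundary S*=-

price = 5.5217
boundary = - - - 102.9754
tree:
5.5217
10.6885 1.5987
19.9839 3.6663 0.0000
35.4446 8.4081 0.0000 0.0000
49.4143 19.2825 0.0000 0.0000 0.0000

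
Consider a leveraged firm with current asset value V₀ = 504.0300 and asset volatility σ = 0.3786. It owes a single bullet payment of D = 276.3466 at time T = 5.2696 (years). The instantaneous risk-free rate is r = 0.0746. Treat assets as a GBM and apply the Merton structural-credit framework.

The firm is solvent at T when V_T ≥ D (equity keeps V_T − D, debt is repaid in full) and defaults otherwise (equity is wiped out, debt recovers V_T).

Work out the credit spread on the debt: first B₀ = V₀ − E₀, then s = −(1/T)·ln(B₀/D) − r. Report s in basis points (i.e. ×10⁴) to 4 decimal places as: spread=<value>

Apply the equity-as-call identities (strike 276.3466, horizon 5.2696 years):
d₁ = [ln(V₀/D) + (r + σ²/2)T] / (σ√T)
   = [ln(504.0300/276.3466) + (0.0746 + 0.5·0.3786²)·5.2696] / (0.3786·√5.2696)
   = [0.600980 + 0.770779] / 0.869099 = 1.578368
d₂ = d₁ − σ√T = 1.578368 − 0.869099 = 0.709269
N(d₁) = 0.942759,  N(d₂) = 0.760921,  e^(−rT) = 0.674953
E₀ = V₀·N(d₁) − D·e^(−rT)·N(d₂)
   = 504.0300·0.942759 − 276.3466·0.674953·0.760921 = 333.251299
B₀ = V₀ − E₀ = 504.0300 − 333.251299 = 170.778701
spread = −(1/T)·ln(B₀/D) − r = −(1/5.2696)·ln(170.778701/276.3466) − 0.0746 = 0.01673280
in basis points: 0.01673280 × 10⁴ = 167.3280 bp

spread=167.3280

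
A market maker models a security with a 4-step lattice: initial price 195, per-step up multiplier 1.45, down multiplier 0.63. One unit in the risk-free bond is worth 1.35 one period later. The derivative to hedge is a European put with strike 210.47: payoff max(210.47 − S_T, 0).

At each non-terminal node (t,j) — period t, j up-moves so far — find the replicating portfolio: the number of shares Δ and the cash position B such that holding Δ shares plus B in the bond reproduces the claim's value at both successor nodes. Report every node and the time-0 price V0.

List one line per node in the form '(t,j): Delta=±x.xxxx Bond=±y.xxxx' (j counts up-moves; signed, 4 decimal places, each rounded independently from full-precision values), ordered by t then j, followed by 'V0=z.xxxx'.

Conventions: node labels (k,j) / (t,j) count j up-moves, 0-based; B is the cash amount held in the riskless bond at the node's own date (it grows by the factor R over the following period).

(0,0): Delta=-0.0436 Bond=9.7670
(1,0): Delta=-0.3111 Bond=46.0483
(1,1): Delta=-0.0274 Bond=8.6211
(2,0): Delta=-1.0000 Bond=115.4842
(2,1): Delta=-0.2695 Bond=54.7598
(2,2): Delta=-0.0128 Bond=5.6495
(3,0): Delta=-1.0000 Bond=155.9037
(3,1): Delta=-1.0000 Bond=155.9037
(3,2): Delta=-0.2254 Bond=62.5399
(3,3): Delta=0.0000 Bond=0.0000
V0=1.2689

No-arbitrage ⇒ martingale measure with p* = (R−d)/(u−d) = 0.8780.
Terminal payoffs: V(4,0)=179.7517, V(4,1)=139.7692, V(4,2)=47.7460, V(4,3)=0.0000, V(4,4)=0.0000
Node (3,0) S=48.7592: V=(p*·139.7692+(1−p*)·179.7517)/1.35=107.1445; Δ=(139.7692−179.7517)/(70.7008−30.7183)=-1.0000; B=V−Δ·S=155.9037
Node (3,1) S=112.2235: V=(p*·47.7460+(1−p*)·139.7692)/1.35=43.6802; Δ=(47.7460−139.7692)/(162.7240−70.7008)=-1.0000; B=V−Δ·S=155.9037
Node (3,2) S=258.2921: V=(p*·0.0000+(1−p*)·47.7460)/1.35=4.3131; Δ=(0.0000−47.7460)/(374.5236−162.7240)=-0.2254; B=V−Δ·S=62.5399
Node (3,3) S=594.4819: V=(p*·0.0000+(1−p*)·0.0000)/1.35=0.0000; Δ=(0.0000−0.0000)/(861.9987−374.5236)=0.0000; B=V−Δ·S=0.0000
Node (2,0) S=77.3955: V=(p*·43.6802+(1−p*)·107.1445)/1.35=38.0887; Δ=(43.6802−107.1445)/(112.2235−48.7592)=-1.0000; B=V−Δ·S=115.4842
Node (2,1) S=178.1325: V=(p*·4.3131+(1−p*)·43.6802)/1.35=6.7511; Δ=(4.3131−43.6802)/(258.2921−112.2235)=-0.2695; B=V−Δ·S=54.7598
Node (2,2) S=409.9875: V=(p*·0.0000+(1−p*)·4.3131)/1.35=0.3896; Δ=(0.0000−4.3131)/(594.4819−258.2921)=-0.0128; B=V−Δ·S=5.6495
Node (1,0) S=122.8500: V=(p*·6.7511+(1−p*)·38.0887)/1.35=7.8317; Δ=(6.7511−38.0887)/(178.1325−77.3955)=-0.3111; B=V−Δ·S=46.0483
Node (1,1) S=282.7500: V=(p*·0.3896+(1−p*)·6.7511)/1.35=0.8633; Δ=(0.3896−6.7511)/(409.9875−178.1325)=-0.0274; B=V−Δ·S=8.6211
Node (0,0) S=195.0000: V=(p*·0.8633+(1−p*)·7.8317)/1.35=1.2689; Δ=(0.8633−7.8317)/(282.7500−122.8500)=-0.0436; B=V−Δ·S=9.7670
Verification: the root portfolio costs Δ(0,0)·S0 + B(0,0) = 1.2689, matching V0.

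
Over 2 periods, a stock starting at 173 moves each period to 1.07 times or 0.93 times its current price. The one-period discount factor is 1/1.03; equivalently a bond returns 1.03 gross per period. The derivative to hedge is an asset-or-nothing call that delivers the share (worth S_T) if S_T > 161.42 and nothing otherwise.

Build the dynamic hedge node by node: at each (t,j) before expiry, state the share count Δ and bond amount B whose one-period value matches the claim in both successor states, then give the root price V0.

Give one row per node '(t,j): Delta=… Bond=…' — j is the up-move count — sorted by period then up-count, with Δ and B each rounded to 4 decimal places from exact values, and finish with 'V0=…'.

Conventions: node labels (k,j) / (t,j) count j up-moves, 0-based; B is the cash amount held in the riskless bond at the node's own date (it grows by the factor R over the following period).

(0,0): Delta=2.7137 Bond=-307.9819
(1,0): Delta=7.6429 Bond=-1110.2749
(1,1): Delta=1.0000 Bond=0.0000
V0=161.4867

Under the risk-neutral measure, an up-move has probability p* = (R−d)/(u−d) = 0.7143 and values discount at R = 1.03.
Expiry values: V(2,0)=0.0000, V(2,1)=172.1523, V(2,2)=198.0677
Node (1,0) S=160.8900: V=(p*·172.1523+(1−p*)·0.0000)/1.03=119.3844; Δ=(172.1523−0.0000)/(172.1523−149.6277)=7.6429; B=V−Δ·S=-1110.2749
Node (1,1) S=185.1100: V=(p*·198.0677+(1−p*)·172.1523)/1.03=185.1100; Δ=(198.0677−172.1523)/(198.0677−172.1523)=1.0000; B=V−Δ·S=0.0000
Node (0,0) S=173.0000: V=(p*·185.1100+(1−p*)·119.3844)/1.03=161.4867; Δ=(185.1100−119.3844)/(185.1100−160.8900)=2.7137; B=V−Δ·S=-307.9819
Check: Δ(0,0)·S0 + B(0,0) = 161.4867 = V0.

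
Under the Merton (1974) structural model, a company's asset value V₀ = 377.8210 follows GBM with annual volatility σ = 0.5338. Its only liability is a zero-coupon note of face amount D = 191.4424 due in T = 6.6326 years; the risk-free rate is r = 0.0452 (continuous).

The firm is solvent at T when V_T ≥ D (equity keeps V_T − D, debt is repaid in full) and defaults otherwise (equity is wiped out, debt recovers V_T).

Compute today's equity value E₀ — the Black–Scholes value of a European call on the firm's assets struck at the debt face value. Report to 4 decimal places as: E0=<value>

E0=274.9534

Work the structural quantities from V₀ = 377.8210 against face 191.4424:
d₁ = [ln(V₀/D) + (r + σ²/2)T] / (σ√T)
   = [ln(377.8210/191.4424) + (0.0452 + 0.5·0.5338²)·6.6326] / (0.5338·√6.6326)
   = [0.679834 + 1.244748] / 1.374740 = 1.399961
d₂ = d₁ − σ√T = 1.399961 − 1.374740 = 0.025221
N(d₁) = 0.919237,  N(d₂) = 0.510061,  e^(−rT) = 0.740971
E₀ = V₀·N(d₁) − D·e^(−rT)·N(d₂)
   = 377.8210·0.919237 − 191.4424·0.740971·0.510061 = 274.953425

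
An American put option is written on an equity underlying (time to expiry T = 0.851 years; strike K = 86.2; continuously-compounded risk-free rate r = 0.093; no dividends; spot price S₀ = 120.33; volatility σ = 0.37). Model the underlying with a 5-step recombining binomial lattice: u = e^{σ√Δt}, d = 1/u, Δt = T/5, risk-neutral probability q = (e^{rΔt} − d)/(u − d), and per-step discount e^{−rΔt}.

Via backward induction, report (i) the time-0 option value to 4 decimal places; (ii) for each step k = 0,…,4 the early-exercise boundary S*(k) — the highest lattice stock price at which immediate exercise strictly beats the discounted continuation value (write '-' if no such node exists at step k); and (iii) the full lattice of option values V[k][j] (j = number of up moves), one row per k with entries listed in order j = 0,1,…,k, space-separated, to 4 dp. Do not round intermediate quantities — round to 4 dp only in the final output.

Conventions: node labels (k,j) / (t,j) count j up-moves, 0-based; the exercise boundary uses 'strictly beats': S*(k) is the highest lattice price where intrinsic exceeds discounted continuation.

price = 2.1609
boundary = - - - - 65.3436
tree:
2.1609
3.9586 0.5280
7.1075 1.1037 0.0000
12.4173 2.3071 0.0000 0.0000
20.8564 4.8225 0.0000 0.0000 0.0000
30.1068 10.0805 0.0000 0.0000 0.0000 0.0000

params: Δt=0.17020 u=1.16491 d=0.85843 q=0.51397 e^(-rΔt)=0.98430
t_5 payoffs: 30.1068 10.0805 0.0000 0.0000 0.0000 0.0000
t_4: node(4,0) S=65.3436 payoff=20.8564 vs cont=19.5027 → 20.8564 [stop]  node(4,1) S=88.6724 payoff=0.0000 vs cont=4.8225 → 4.8225 [wait]  node(4,2) S=120.3300 payoff=0.0000 vs cont=0.0000 → 0.0000 [wait]  node(4,3) S=163.2899 payoff=0.0000 vs cont=0.0000 → 0.0000 [wait]  node(4,4) S=221.5873 payoff=0.0000 vs cont=0.0000 → 0.0000 [wait]  ⇒ S*(4)=65.3436
t_3: node(3,0) S=76.1195 payoff=10.0805 vs cont=12.4173 → 12.4173 [wait]  node(3,1) S=103.2955 payoff=0.0000 vs cont=2.3071 → 2.3071 [wait]  node(3,2) S=140.1737 payoff=0.0000 vs cont=0.0000 → 0.0000 [wait]  node(3,3) S=190.2182 payoff=0.0000 vs cont=0.0000 → 0.0000 [wait]  ⇒ S*(3)=-
t_2: node(2,0) S=88.6724 payoff=0.0000 vs cont=7.1075 → 7.1075 [wait]  node(2,1) S=120.3300 payoff=0.0000 vs cont=1.1037 → 1.1037 [wait]  node(2,2) S=163.2899 payoff=0.0000 vs cont=0.0000 → 0.0000 [wait]  ⇒ S*(2)=-
t_1: node(1,0) S=103.2955 payoff=0.0000 vs cont=3.9586 → 3.9586 [wait]  node(1,1) S=140.1737 payoff=0.0000 vs cont=0.5280 → 0.5280 [wait]  ⇒ S*(1)=-
t_0: node(0,0) S=120.3300 payoff=0.0000 vs cont=2.1609 → 2.1609 [wait]  ⇒ S*(0)=-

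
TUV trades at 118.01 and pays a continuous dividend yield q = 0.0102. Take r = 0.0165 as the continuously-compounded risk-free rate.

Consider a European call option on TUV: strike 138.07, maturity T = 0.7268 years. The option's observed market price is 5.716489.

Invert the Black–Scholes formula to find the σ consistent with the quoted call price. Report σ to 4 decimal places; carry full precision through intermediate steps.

sigma = 0.3070

At σ = 0.3070 the Black–Scholes value reproduces the quote:
σ√T = 0.307·√0.7268 = 0.261725
d₁ = (ln(S/K) + (r−q+σ²/2)T) / (σ√T) = (ln(118.01/138.07) + (0.0165−0.0102+0.307²/2)·0.7268) / 0.261725 = (-0.156991 + 0.038829) / 0.261725 = -0.451475
d₂ = d₁ − σ√T = -0.451475 − 0.261725 = -0.713201
e^{−rT} = 0.988079
e^{−qT} = 0.992614
N(d₁) = 0.325824,  N(d₂) = 0.237861
V = S·e^{−qT}·N(d₁) − K·e^{−rT}·N(d₂) = 38.166445 − 32.449956 = 5.716489 (matching the quote); vega is positive throughout, so no other σ reproduces this price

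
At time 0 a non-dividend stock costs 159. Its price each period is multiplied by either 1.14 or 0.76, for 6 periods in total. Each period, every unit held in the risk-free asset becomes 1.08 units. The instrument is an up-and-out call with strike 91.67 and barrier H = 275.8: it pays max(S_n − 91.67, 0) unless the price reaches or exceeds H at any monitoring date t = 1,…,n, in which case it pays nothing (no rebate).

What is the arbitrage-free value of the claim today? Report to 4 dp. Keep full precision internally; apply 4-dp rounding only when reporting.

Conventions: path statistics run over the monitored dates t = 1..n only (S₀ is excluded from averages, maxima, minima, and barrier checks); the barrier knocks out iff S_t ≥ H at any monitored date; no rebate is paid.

With p* = (R−d)/(u−d) = 0.8421, sum probability × payoff across the paths and divide by R^6.
Enumerate all 2^6 = 64 price paths (U = up ×1.14, D = down ×0.76); each path with k up-moves has probability p*^k·(1−p*)^(6−k).
DDDDDD: M=120.8400, payoff=0.0000, prob=0.000015
UDDDDD: M=181.2600, payoff=0.0000, prob=0.000083
DUDDDD: M=137.7576, payoff=0.0000, prob=0.000083
UUDDDD: M=206.6364, payoff=0.0000, prob=0.000441
DDUDDD: M=120.8400, payoff=0.0000, prob=0.000083
UDUDDD: M=181.2600, payoff=0.0000, prob=0.000441
DUUDDD: M=157.0437, payoff=0.0000, prob=0.000441
UUUDDD: M=235.5655, payoff=11.7376, prob=0.002351
DDDUDD: M=120.8400, payoff=0.0000, prob=0.000083
UDDUDD: M=181.2600, payoff=0.0000, prob=0.000441
DUDUDD: M=137.7576, payoff=0.0000, prob=0.000441
UUDUDD: M=206.6364, payoff=11.7376, prob=0.002351
DDUUDD: M=120.8400, payoff=0.0000, prob=0.000441
UDUUDD: M=181.2600, payoff=11.7376, prob=0.002351
DUUUDD: M=179.0298, payoff=11.7376, prob=0.002351
UUUUDD: M=268.5447, payoff=63.4414, prob=0.012537
DDDDUD: M=120.8400, payoff=0.0000, prob=0.000083
UDDDUD: M=181.2600, payoff=0.0000, prob=0.000441
DUDDUD: M=137.7576, payoff=0.0000, prob=0.000441
UUDDUD: M=206.6364, payoff=11.7376, prob=0.002351
DDUDUD: M=120.8400, payoff=0.0000, prob=0.000441
UDUDUD: M=181.2600, payoff=11.7376, prob=0.002351
DUUDUD: M=157.0437, payoff=11.7376, prob=0.002351
UUUDUD: M=235.5655, payoff=63.4414, prob=0.012537
DDDUUD: M=120.8400, payoff=0.0000, prob=0.000441
UDDUUD: M=181.2600, payoff=11.7376, prob=0.002351
DUDUUD: M=137.7576, payoff=11.7376, prob=0.002351
UUDUUD: M=206.6364, payoff=63.4414, prob=0.012537
DDUUUD: M=136.0626, payoff=11.7376, prob=0.002351
UDUUUD: M=204.0939, payoff=63.4414, prob=0.012537
DUUUUD: M=204.0939, payoff=63.4414, prob=0.012537
UUUUUD: M=306.1409, payoff=0.0000, prob=0.066865
DDDDDU: M=120.8400, payoff=0.0000, prob=0.000083
UDDDDU: M=181.2600, payoff=0.0000, prob=0.000441
DUDDDU: M=137.7576, payoff=0.0000, prob=0.000441
UUDDDU: M=206.6364, payoff=11.7376, prob=0.002351
DDUDDU: M=120.8400, payoff=0.0000, prob=0.000441
UDUDDU: M=181.2600, payoff=11.7376, prob=0.002351
DUUDDU: M=157.0437, payoff=11.7376, prob=0.002351
UUUDDU: M=235.5655, payoff=63.4414, prob=0.012537
DDDUDU: M=120.8400, payoff=0.0000, prob=0.000441
UDDUDU: M=181.2600, payoff=11.7376, prob=0.002351
DUDUDU: M=137.7576, payoff=11.7376, prob=0.002351
UUDUDU: M=206.6364, payoff=63.4414, prob=0.012537
DDUUDU: M=120.8400, payoff=11.7376, prob=0.002351
UDUUDU: M=181.2600, payoff=63.4414, prob=0.012537
DUUUDU: M=179.0298, payoff=63.4414, prob=0.012537
UUUUDU: M=268.5447, payoff=140.9971, prob=0.066865
DDDDUU: M=120.8400, payoff=0.0000, prob=0.000441
UDDDUU: M=181.2600, payoff=11.7376, prob=0.002351
DUDDUU: M=137.7576, payoff=11.7376, prob=0.002351
UUDDUU: M=206.6364, payoff=63.4414, prob=0.012537
DDUDUU: M=120.8400, payoff=11.7376, prob=0.002351
UDUDUU: M=181.2600, payoff=63.4414, prob=0.012537
DUUDUU: M=157.0437, payoff=63.4414, prob=0.012537
UUUDUU: M=235.5655, payoff=140.9971, prob=0.066865
DDDUUU: M=120.8400, payoff=11.7376, prob=0.002351
UDDUUU: M=181.2600, payoff=63.4414, prob=0.012537
DUDUUU: M=155.1114, payoff=63.4414, prob=0.012537
UUDUUU: M=232.6671, payoff=140.9971, prob=0.066865
DDUUUU: M=155.1114, payoff=63.4414, prob=0.012537
UDUUUU: M=232.6671, payoff=140.9971, prob=0.066865
DUUUUU: M=232.6671, payoff=140.9971, prob=0.066865
UUUUUU: M=349.0006, payoff=0.0000, prob=0.356614
Price = Σ prob·payoff / R^6 = 59.621440 / 1.586874 = 37.5716

price = 37.5716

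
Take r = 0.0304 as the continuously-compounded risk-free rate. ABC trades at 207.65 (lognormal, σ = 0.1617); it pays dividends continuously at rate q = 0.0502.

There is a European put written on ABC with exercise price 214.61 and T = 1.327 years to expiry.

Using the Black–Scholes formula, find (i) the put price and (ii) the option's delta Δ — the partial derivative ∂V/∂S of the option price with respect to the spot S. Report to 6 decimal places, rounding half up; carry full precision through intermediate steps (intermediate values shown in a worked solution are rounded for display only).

price = 21.526435
Δ = -0.551020

σ√T = 0.1617·√1.327 = 0.186271
d₁ = (ln(S/K) + (r−q+σ²/2)T) / (σ√T) = (ln(207.65/214.61) + (0.0304−0.0502+0.1617²/2)·1.327) / 0.186271 = (-0.032968 − 0.008926) / 0.186271 = -0.224912
d₂ = d₁ − σ√T = -0.224912 − 0.186271 = -0.411183
e^{−rT} = 0.960462
e^{−qT} = 0.935555
N(−d₁) = 0.588976,  N(−d₂) = 0.659531
Put price V = K·e^{−rT}·N(−d₂) − S·e^{−qT}·N(−d₁) = 135.945638 − 114.419202 = 21.526435
Δ = −e^{−qT}·N(−d₁) = -0.551020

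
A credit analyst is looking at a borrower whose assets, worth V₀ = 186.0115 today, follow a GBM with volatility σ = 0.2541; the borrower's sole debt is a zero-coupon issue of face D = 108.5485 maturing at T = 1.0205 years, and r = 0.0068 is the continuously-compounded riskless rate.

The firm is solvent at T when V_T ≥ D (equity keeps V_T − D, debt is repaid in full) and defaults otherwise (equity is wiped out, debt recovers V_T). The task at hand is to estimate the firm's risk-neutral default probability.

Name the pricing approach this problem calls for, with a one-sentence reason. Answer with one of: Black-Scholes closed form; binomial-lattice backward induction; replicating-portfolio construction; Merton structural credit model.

framework: Merton structural credit model

Key observation: the data describe a firm's assets (V₀ = 186.0115, GBM) and a single zero-coupon debt of face 108.5485, so credit quantities follow from equity-as-call in the structural model.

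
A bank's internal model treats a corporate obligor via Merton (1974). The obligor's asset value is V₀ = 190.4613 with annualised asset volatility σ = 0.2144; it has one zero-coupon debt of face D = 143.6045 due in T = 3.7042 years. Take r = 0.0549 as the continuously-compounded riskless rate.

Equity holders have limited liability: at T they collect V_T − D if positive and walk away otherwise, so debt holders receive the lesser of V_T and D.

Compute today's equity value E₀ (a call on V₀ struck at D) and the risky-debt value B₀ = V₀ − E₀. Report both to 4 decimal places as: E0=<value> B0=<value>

Work the structural quantities from V₀ = 190.4613 against face 143.6045:
d₁ = [ln(V₀/D) + (r + σ²/2)T] / (σ√T)
   = [ln(190.4613/143.6045) + (0.0549 + 0.5·0.2144²)·3.7042] / (0.2144·√3.7042)
   = [0.282386 + 0.288497] / 0.412641 = 1.383487
d₂ = d₁ − σ√T = 1.383487 − 0.412641 = 0.970846
N(d₁) = 0.916742,  N(d₂) = 0.834187,  e^(−rT) = 0.815984
E₀ = V₀·N(d₁) − D·e^(−rT)·N(d₂)
   = 190.4613·0.916742 − 143.6045·0.815984·0.834187 = 76.854669
B₀ = V₀ − E₀ = 190.4613 − 76.854669 = 113.606631

E0=76.8547 B0=113.6066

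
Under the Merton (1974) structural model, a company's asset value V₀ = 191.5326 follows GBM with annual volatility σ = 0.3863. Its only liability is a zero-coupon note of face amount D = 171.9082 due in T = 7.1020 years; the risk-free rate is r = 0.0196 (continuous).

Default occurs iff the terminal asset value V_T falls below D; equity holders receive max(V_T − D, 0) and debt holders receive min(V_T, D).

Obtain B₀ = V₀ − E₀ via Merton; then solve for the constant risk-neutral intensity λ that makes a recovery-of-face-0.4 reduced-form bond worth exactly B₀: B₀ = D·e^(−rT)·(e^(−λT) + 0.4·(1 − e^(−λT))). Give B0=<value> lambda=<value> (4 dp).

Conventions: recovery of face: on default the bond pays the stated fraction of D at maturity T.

Work the structural quantities from V₀ = 191.5326 against face 171.9082:
d₁ = [ln(V₀/D) + (r + σ²/2)T] / (σ√T)
   = [ln(191.5326/171.9082) + (0.0196 + 0.5·0.3863²)·7.1020] / (0.3863·√7.1020)
   = [0.108097 + 0.669107] / 1.029473 = 0.754953
d₂ = d₁ − σ√T = 0.754953 − 1.029473 = -0.274520
N(d₁) = 0.774861,  N(d₂) = 0.391843,  e^(−rT) = 0.870055
E₀ = V₀·N(d₁) − D·e^(−rT)·N(d₂)
   = 191.5326·0.774861 − 171.9082·0.870055·0.391843 = 89.803527
B₀ = V₀ − E₀ = 191.5326 − 89.803527 = 101.729073
e^(−λT) = (B₀·e^(rT)/D − 0.4)/(1 − 0.4) = (101.7291·1.149353/171.9082 − 0.4)/0.6 = 0.46690975
λ = −ln(0.46690975)/7.1020 = 0.107240

B0=101.7291 lambda=0.1072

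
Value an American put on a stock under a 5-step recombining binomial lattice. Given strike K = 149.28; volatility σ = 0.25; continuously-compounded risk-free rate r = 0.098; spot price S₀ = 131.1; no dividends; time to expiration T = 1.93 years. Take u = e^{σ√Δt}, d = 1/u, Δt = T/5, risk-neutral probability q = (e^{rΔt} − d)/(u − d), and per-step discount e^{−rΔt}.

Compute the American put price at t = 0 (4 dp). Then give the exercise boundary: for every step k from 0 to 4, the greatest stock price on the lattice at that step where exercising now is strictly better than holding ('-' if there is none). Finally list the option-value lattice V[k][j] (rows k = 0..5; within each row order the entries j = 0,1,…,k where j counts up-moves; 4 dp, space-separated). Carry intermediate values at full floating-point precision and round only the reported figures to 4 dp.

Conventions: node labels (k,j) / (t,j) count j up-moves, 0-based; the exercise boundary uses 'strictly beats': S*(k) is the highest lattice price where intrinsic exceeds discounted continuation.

price = 19.9817
boundary = - 112.2399 96.0929 112.2399 131.1000
tree:
19.9817
37.0401 9.1904
53.1871 18.8987 2.9049
67.0111 37.0401 7.2672 0.0000
78.8463 53.1871 18.1800 0.0000 0.0000
88.9790 67.0111 37.0401 0.0000 0.0000 0.0000

Δt=0.38600  u=1.16803  d=0.85614  q=0.58485  discount=0.96288
step 5 (expiry): payoffs max(K−S,0) = 88.9790 67.0111 37.0401 0.0000 0.0000 0.0000
step 4: (k=4,j=0): S=70.4337, K−S=78.8463, hold=73.3048 ⇒ V=78.8463 exercise | (k=4,j=1): S=96.0929, K−S=53.1871, hold=47.6456 ⇒ V=53.1871 exercise | (k=4,j=2): S=131.1000, K−S=18.1800, hold=14.8062 ⇒ V=18.1800 exercise | (k=4,j=3): S=178.8603, K−S=0.0000, hold=0.0000 ⇒ V=0.0000 continue | (k=4,j=4): S=244.0198, K−S=0.0000, hold=0.0000 ⇒ V=0.0000 continue  boundary S*=131.1000
step 3: (k=3,j=0): S=82.2689, K−S=67.0111, hold=61.4696 ⇒ V=67.0111 exercise | (k=3,j=1): S=112.2399, K−S=37.0401, hold=31.4987 ⇒ V=37.0401 exercise | (k=3,j=2): S=153.1293, K−S=0.0000, hold=7.2672 ⇒ V=7.2672 continue | (k=3,j=3): S=208.9149, K−S=0.0000, hold=0.0000 ⇒ V=0.0000 continue  boundary S*=112.2399
step 2: (k=2,j=0): S=96.0929, K−S=53.1871, hold=47.6456 ⇒ V=53.1871 exercise | (k=2,j=1): S=131.1000, K−S=18.1800, hold=18.8987 ⇒ V=18.8987 continue | (k=2,j=2): S=178.8603, K−S=0.0000, hold=2.9049 ⇒ V=2.9049 continue  boundary S*=96.0929
step 1: (k=1,j=0): S=112.2399, K−S=37.0401, hold=31.9034 ⇒ V=37.0401 exercise | (k=1,j=1): S=153.1293, K−S=0.0000, hold=9.1904 ⇒ V=9.1904 continue  boundary S*=112.2399
step 0: (k=0,j=0): S=131.1000, K−S=18.1800, hold=19.9817 ⇒ V=19.9817 continue  boundary S*=-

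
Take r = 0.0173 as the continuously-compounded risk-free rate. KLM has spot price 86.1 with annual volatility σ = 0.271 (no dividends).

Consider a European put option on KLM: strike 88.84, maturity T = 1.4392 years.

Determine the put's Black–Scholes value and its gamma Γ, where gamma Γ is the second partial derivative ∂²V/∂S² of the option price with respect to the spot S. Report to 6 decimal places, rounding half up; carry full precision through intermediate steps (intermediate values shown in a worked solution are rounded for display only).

σ√T = 0.271·√1.4392 = 0.325110
d₁ = (ln(S/K) + (r+σ²/2)T) / (σ√T) = (ln(86.1/88.84) + (0.0173+0.271²/2)·1.4392) / 0.325110 = (-0.031328 + 0.077746) / 0.325110 = 0.142779
d₂ = d₁ − σ√T = 0.142779 − 0.325110 = -0.182331
e^{−rT} = 0.975409
N(−d₁) = 0.443233,  N(−d₂) = 0.572339
Put price V = K·e^{−rT}·N(−d₂) − S·N(−d₁) = 49.596199 − 38.162318 = 11.433880
φ(d₁) = (1/√(2π))·e^{−d₁²/2} = 0.394897
Γ = φ(d₁) / (S·σ·√T) = 0.014108

price = 11.433880
Γ = 0.014108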